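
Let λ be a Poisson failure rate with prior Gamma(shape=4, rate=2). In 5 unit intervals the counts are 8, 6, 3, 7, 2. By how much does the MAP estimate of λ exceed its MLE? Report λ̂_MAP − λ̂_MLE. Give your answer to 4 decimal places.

MAP − MLE = -1.0571

Σxᵢ = 26. Posterior is Gamma(30, 7); MAP = (30−1)/7 = 29/7 ≈ 4.14286.
MLE = x̄ = 26/5 ≈ 5.20000.
Difference = 29/7 − 26/5 = -37/35 ≈ -1.0571.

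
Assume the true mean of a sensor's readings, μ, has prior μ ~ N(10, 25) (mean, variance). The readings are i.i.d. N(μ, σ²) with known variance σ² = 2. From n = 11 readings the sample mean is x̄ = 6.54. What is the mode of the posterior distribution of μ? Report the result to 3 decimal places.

μ̂_MAP = 6.565

n = 11, x̄ = 6.54.
For a Normal prior and Normal likelihood with known variance, the posterior is Normal; its mode equals its mean, the precision-weighted average.
Prior precision 1/σ₀² = 1/25 = 0.04; data precision n/σ² = 11/2 = 5.5.
μ̂ = (0.04·10 + 5.5·6.54) / (0.04 + 5.5) = 36.37/5.54 = 3637/554 ≈ 6.565.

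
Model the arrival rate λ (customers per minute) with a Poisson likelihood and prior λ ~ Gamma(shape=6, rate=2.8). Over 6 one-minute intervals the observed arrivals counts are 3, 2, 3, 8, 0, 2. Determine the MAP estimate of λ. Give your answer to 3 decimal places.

λ̂_MAP = 2.614

Σxᵢ = 3+2+3+8+0+2 = 18, with n = 6.
Posterior ∝ λ^5e^(−2.8λ) · λ^18e^(−6λ) = λ^23e^(−8.8λ), i.e. Gamma(shape=24, rate=8.8).
The mode of a Gamma(a, b) with a ≥ 1 (shape–rate) is (a−1)/b = 23/8.8 ≈ 2.614.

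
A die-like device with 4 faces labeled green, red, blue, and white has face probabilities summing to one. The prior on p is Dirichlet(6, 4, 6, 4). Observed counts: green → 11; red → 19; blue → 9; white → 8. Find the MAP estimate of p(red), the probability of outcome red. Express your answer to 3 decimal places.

The posterior is Dirichlet(αᵢ + nᵢ) = Dirichlet(17, 23, 15, 12).
For a Dirichlet(a₁,…,a_K) with all aᵢ > 1, the mode has j-th component (aⱼ − 1)/(Σaᵢ − K).
Here Σaᵢ = 67 and K = 4, so p(red) = (23 − 1)/(67 − 4) = 22/63 ≈ 0.349.

MAP estimate of p(red) = 0.349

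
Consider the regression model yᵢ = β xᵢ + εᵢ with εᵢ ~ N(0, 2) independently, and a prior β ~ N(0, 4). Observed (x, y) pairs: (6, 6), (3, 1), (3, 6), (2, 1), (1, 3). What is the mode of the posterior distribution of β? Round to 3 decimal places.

β̂_MAP = 1.042

log p(β | y) = −Σ(yᵢ − βxᵢ)²/(2·2) − β²/(2·4) + const.
Setting the derivative to zero: Σxᵢ(yᵢ − βxᵢ)/2 − β/4 = 0, so β = Σxᵢyᵢ / (Σxᵢ² + σ²/τ²).
Σxᵢyᵢ = 6·6 + 3·1 + 3·6 + 2·1 + 1·3 = 62; Σxᵢ² = 59; σ²/τ² = 0.5.
β̂_MAP = 62 / (59 + 0.5) = 62/59.5 ≈ 1.042.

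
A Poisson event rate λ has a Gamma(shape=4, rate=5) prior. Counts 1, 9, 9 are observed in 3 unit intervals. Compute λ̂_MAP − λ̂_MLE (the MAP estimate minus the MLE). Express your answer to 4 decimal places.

Σxᵢ = 19. Posterior is Gamma(23, 8); MAP = (23−1)/8 = 22/8 ≈ 2.75000.
MLE = x̄ = 19/3 ≈ 6.33333.
Difference = 22/8 − 19/3 = -43/12 ≈ -3.5833.

MAP − MLE = -3.5833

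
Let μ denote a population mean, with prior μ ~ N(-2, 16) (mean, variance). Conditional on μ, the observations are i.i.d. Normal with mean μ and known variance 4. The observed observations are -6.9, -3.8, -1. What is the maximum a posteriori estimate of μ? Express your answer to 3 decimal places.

μ̂_MAP = -3.754

n = 3; x̄ = ((-6.9) + (-3.8) + (-1))/3 = -11.7/3 = -3.9.
For a Normal prior and Normal likelihood with known variance, the posterior is Normal; its mode equals its mean, the precision-weighted average.
Prior precision 1/σ₀² = 1/16 = 0.0625; data precision n/σ² = 3/4 = 0.75.
μ̂ = (0.0625·(-2) + 0.75·(-3.9)) / (0.0625 + 0.75) = (-3.05)/0.8125 = -244/65 ≈ -3.754.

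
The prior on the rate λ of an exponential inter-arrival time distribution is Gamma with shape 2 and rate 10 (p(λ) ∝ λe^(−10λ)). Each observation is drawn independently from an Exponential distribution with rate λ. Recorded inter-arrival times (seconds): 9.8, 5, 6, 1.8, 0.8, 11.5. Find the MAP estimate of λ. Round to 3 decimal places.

λ̂_MAP = 0.156

The Exponential(rate=λ) likelihood is ∝ λ^n e^(−λΣtᵢ). Here n = 6 and Σtᵢ = 9.8 + 5 + 6 + 1.8 + 0.8 + 11.5 = 34.9.
Posterior ∝ λe^(−10λ) · λ^6e^(−34.9λ) = λ^7e^(−44.9λ), i.e. Gamma(8, 44.9).
Mode = (a−1)/b = 7/44.9 ≈ 0.156.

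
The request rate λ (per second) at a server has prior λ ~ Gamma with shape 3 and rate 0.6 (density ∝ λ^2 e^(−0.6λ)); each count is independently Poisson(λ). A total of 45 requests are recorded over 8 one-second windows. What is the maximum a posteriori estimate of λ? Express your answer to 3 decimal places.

λ̂_MAP = 5.465

Σxᵢ = 45, n = 8.
Posterior ∝ λ^2e^(−0.6λ) · λ^45e^(−8λ) = λ^47e^(−8.6λ), i.e. Gamma(shape=48, rate=8.6).
The mode of a Gamma(a, b) with a ≥ 1 (shape–rate) is (a−1)/b = 47/8.6 ≈ 5.465.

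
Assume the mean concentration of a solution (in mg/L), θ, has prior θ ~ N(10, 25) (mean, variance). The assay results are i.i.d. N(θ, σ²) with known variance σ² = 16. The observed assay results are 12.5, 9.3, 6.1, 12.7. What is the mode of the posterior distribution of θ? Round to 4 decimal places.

θ̂_MAP = 10.1293

n = 4; x̄ = (12.5 + 9.3 + 6.1 + 12.7)/4 = 40.6/4 = 10.15.
For a Normal prior and Normal likelihood with known variance, the posterior is Normal; its mode equals its mean, the precision-weighted average.
Prior precision 1/σ₀² = 1/25 = 0.04; data precision n/σ² = 4/16 = 0.25.
θ̂ = (0.04·10 + 0.25·10.15) / (0.04 + 0.25) = 2.9375/0.29 = 1175/116 ≈ 10.1293.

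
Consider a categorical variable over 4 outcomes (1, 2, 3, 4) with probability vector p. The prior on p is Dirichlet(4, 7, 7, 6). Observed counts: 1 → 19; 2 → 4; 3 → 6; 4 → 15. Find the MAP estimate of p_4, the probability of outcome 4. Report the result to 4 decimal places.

The posterior is Dirichlet(αᵢ + nᵢ) = Dirichlet(23, 11, 13, 21).
For a Dirichlet(a₁,…,a_K) with all aᵢ > 1, the mode has j-th component (aⱼ − 1)/(Σaᵢ − K).
Here Σaᵢ = 68 and K = 4, so p_4 = (21 − 1)/(68 − 4) = 20/64 ≈ 0.3125.

MAP estimate: 0.3125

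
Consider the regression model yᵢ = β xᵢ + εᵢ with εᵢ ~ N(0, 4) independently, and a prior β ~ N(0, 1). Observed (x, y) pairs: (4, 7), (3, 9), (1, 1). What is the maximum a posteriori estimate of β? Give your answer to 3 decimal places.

β̂_MAP = 1.867

log p(β | y) = −Σ(yᵢ − βxᵢ)²/(2·4) − β²/(2·1) + const.
Setting the derivative to zero: Σxᵢ(yᵢ − βxᵢ)/4 − β/1 = 0, so β = Σxᵢyᵢ / (Σxᵢ² + σ²/τ²).
Σxᵢyᵢ = 4·7 + 3·9 + 1·1 = 56; Σxᵢ² = 26; σ²/τ² = 4.
β̂_MAP = 56 / (26 + 4) = 56/30 ≈ 1.867.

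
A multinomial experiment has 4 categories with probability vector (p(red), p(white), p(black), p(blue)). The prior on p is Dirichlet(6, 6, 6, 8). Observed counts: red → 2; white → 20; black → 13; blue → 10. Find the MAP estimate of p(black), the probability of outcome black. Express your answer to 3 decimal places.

The posterior is Dirichlet(αᵢ + nᵢ) = Dirichlet(8, 26, 19, 18).
For a Dirichlet(a₁,…,a_K) with all aᵢ > 1, the mode has j-th component (aⱼ − 1)/(Σaᵢ − K).
Here Σaᵢ = 71 and K = 4, so p(black) = (19 − 1)/(71 − 4) = 18/67 ≈ 0.269.

MAP estimate of p(black) = 0.269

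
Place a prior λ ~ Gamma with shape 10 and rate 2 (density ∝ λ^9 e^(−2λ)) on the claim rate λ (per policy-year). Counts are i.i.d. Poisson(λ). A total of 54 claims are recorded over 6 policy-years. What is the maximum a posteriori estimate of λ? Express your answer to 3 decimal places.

Σxᵢ = 54, n = 6.
Posterior ∝ λ^9e^(−2λ) · λ^54e^(−6λ) = λ^63e^(−8λ), i.e. Gamma(shape=64, rate=8).
The mode of a Gamma(a, b) with a ≥ 1 (shape–rate) is (a−1)/b = 63/8 ≈ 7.875.

λ̂_MAP = 7.875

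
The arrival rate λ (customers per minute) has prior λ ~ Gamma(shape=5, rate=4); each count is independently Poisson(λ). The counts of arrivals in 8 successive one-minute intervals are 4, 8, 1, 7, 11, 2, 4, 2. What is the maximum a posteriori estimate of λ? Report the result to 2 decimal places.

λ̂_MAP = 3.58

Σxᵢ = 4+8+1+7+11+2+4+2 = 39, with n = 8.
Posterior ∝ λ^4e^(−4λ) · λ^39e^(−8λ) = λ^43e^(−12λ), i.e. Gamma(shape=44, rate=12).
The mode of a Gamma(a, b) with a ≥ 1 (shape–rate) is (a−1)/b = 43/12 ≈ 3.58.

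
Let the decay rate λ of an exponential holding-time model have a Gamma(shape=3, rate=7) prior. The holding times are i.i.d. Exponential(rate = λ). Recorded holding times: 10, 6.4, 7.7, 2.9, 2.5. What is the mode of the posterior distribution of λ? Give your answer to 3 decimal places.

λ̂_MAP = 0.192

The Exponential(rate=λ) likelihood is ∝ λ^n e^(−λΣtᵢ). Here n = 5 and Σtᵢ = 10 + 6.4 + 7.7 + 2.9 + 2.5 = 29.5.
Posterior ∝ λ^2e^(−7λ) · λ^5e^(−29.5λ) = λ^7e^(−36.5λ), i.e. Gamma(8, 36.5).
Mode = (a−1)/b = 7/36.5 ≈ 0.192.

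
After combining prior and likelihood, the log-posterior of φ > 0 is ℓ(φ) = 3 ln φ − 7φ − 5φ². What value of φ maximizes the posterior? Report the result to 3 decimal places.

φ̂_MAP = 0.300

ℓ'(φ) = 3/φ − 7 − 10φ. Setting this to zero and multiplying by φ: 10φ² + 7φ − 3 = 0.
φ = (−7 + √(7² + 4·10·3)) / (2·10) = (−7 + √169) / 20 = (−7 + 13)/20 = 3/10.
ℓ''(φ) = −3/φ² − 10 < 0, confirming a maximum.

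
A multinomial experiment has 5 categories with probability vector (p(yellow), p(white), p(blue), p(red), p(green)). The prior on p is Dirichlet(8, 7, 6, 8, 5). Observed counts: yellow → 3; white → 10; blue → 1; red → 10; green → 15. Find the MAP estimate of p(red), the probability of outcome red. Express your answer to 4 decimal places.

The posterior is Dirichlet(αᵢ + nᵢ) = Dirichlet(11, 17, 7, 18, 20).
For a Dirichlet(a₁,…,a_K) with all aᵢ > 1, the mode has j-th component (aⱼ − 1)/(Σaᵢ − K).
Here Σaᵢ = 73 and K = 5, so p(red) = (18 − 1)/(73 − 5) = 17/68 ≈ 0.2500.

MAP estimate of p(red) = 0.2500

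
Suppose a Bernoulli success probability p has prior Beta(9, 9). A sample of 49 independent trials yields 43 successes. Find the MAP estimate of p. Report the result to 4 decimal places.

p̂_MAP = 0.7846

Prior: Beta(9, 9).
Data: 43 successes in 49 trials. The binomial likelihood contributes p^43(1−p)^6, so the posterior is Beta(9+43, 9+6) = Beta(52, 15).
For Beta(a, b) with a, b > 1 the mode is (a−1)/(a+b−2) = 51/65 ≈ 0.7846.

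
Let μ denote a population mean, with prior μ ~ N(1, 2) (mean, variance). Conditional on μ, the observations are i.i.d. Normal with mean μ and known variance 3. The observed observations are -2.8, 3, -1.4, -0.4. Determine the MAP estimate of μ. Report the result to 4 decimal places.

n = 4; x̄ = ((-2.8) + 3 + (-1.4) + (-0.4))/4 = -1.6/4 = -0.4.
For a Normal prior and Normal likelihood with known variance, the posterior is Normal; its mode equals its mean, the precision-weighted average.
Prior precision 1/σ₀² = 1/2 = 0.5; data precision n/σ² = 4/3.
μ̂ = (0.5·1 + (4/3)·(-0.4)) / (0.5 + 4/3) = (-1/30)/(11/6) = -1/55 ≈ -0.0182.

μ̂_MAP = -0.0182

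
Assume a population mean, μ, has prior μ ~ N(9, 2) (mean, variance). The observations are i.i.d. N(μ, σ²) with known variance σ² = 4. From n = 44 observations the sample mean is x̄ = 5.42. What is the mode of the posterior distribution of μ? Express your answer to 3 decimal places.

μ̂_MAP = 5.576

n = 44, x̄ = 5.42.
For a Normal prior and Normal likelihood with known variance, the posterior is Normal; its mode equals its mean, the precision-weighted average.
Prior precision 1/σ₀² = 1/2 = 0.5; data precision n/σ² = 44/4 = 11.
μ̂ = (0.5·9 + 11·5.42) / (0.5 + 11) = 64.12/11.5 = 3206/575 ≈ 5.576.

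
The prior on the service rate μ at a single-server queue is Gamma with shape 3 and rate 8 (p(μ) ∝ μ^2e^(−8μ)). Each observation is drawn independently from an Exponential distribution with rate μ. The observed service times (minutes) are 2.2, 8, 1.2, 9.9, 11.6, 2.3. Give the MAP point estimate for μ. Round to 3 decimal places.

The Exponential(rate=μ) likelihood is ∝ μ^n e^(−μΣtᵢ). Here n = 6 and Σtᵢ = 2.2 + 8 + 1.2 + 9.9 + 11.6 + 2.3 = 35.2.
Posterior ∝ μ^2e^(−8μ) · μ^6e^(−35.2μ) = μ^8e^(−43.2μ), i.e. Gamma(9, 43.2).
Mode = (a−1)/b = 8/43.2 ≈ 0.185.

μ̂_MAP = 0.185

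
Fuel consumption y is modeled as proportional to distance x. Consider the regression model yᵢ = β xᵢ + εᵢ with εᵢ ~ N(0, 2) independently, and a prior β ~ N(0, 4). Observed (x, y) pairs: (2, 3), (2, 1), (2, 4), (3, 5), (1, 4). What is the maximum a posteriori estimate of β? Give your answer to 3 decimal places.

log p(β | y) = −Σ(yᵢ − βxᵢ)²/(2·2) − β²/(2·4) + const.
Setting the derivative to zero: Σxᵢ(yᵢ − βxᵢ)/2 − β/4 = 0, so β = Σxᵢyᵢ / (Σxᵢ² + σ²/τ²).
Σxᵢyᵢ = 2·3 + 2·1 + 2·4 + 3·5 + 1·4 = 35; Σxᵢ² = 22; σ²/τ² = 0.5.
β̂_MAP = 35 / (22 + 0.5) = 35/22.5 ≈ 1.556.

β̂_MAP = 1.556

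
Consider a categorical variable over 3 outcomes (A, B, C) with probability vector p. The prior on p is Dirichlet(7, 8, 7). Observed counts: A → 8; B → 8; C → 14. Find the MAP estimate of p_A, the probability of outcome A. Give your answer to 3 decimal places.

MAP estimate of p_A = 0.286

The posterior is Dirichlet(αᵢ + nᵢ) = Dirichlet(15, 16, 21).
For a Dirichlet(a₁,…,a_K) with all aᵢ > 1, the mode has j-th component (aⱼ − 1)/(Σaᵢ − K).
Here Σaᵢ = 52 and K = 3, so p_A = (15 − 1)/(52 − 3) = 14/49 ≈ 0.286.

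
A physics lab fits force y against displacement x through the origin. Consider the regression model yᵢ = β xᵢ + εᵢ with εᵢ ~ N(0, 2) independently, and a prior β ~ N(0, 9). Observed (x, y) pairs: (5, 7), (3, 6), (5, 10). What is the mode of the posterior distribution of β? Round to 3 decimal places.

β̂_MAP = 1.739

log p(β | y) = −Σ(yᵢ − βxᵢ)²/(2·2) − β²/(2·9) + const.
Setting the derivative to zero: Σxᵢ(yᵢ − βxᵢ)/2 − β/9 = 0, so β = Σxᵢyᵢ / (Σxᵢ² + σ²/τ²).
Σxᵢyᵢ = 5·7 + 3·6 + 5·10 = 103; Σxᵢ² = 59; σ²/τ² = 2/9.
β̂_MAP = 103 / (59 + 2/9) = 103/(533/9) = 927/533 ≈ 1.739.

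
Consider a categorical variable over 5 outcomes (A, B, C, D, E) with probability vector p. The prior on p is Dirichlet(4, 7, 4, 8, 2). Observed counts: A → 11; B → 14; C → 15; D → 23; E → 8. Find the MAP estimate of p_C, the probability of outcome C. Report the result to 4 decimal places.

The posterior is Dirichlet(αᵢ + nᵢ) = Dirichlet(15, 21, 19, 31, 10).
For a Dirichlet(a₁,…,a_K) with all aᵢ > 1, the mode has j-th component (aⱼ − 1)/(Σaᵢ − K).
Here Σaᵢ = 96 and K = 5, so p_C = (19 − 1)/(96 − 5) = 18/91 ≈ 0.1978.

MAP estimate of p_C = 0.1978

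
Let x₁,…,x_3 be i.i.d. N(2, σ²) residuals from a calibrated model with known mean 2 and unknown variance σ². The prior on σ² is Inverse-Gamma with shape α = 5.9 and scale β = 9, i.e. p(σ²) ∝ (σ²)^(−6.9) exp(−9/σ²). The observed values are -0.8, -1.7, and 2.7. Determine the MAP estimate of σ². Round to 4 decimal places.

σ̂²_MAP = 2.3821

Sum of squared deviations about the known mean: SS = (-0.8−2)² + (-1.7−2)² + (2.7−2)² = 22.02.
The Normal likelihood contributes (σ²)^(−n/2) exp(−SS/(2σ²)), so the posterior is Inverse-Gamma(α + n/2, β + SS/2) = Inverse-Gamma(7.4, 20.01).
The mode of Inverse-Gamma(a, b) is b/(a+1) = 20.01/8.4 ≈ 2.3821.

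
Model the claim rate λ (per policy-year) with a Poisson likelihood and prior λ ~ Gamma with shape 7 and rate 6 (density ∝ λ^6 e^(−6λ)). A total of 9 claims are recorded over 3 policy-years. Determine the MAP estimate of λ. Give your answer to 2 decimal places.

λ̂_MAP = 1.67

Σxᵢ = 9, n = 3.
Posterior ∝ λ^6e^(−6λ) · λ^9e^(−3λ) = λ^15e^(−9λ), i.e. Gamma(shape=16, rate=9).
The mode of a Gamma(a, b) with a ≥ 1 (shape–rate) is (a−1)/b = 15/9 ≈ 1.67.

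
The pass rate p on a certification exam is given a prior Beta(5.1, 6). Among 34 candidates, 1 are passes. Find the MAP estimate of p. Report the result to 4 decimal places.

Prior: Beta(5.1, 6).
Data: 1 success in 34 trials. The binomial likelihood contributes p(1−p)^33, so the posterior is Beta(5.1+1, 6+33) = Beta(6.1, 39).
For Beta(a, b) with a, b > 1 the mode is (a−1)/(a+b−2) = 5.1/43.1 ≈ 0.1183.

p̂_MAP = 0.1183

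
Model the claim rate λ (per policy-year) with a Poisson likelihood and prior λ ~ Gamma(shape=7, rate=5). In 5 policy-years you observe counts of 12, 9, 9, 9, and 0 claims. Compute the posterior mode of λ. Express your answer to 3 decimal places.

λ̂_MAP = 4.500

Σxᵢ = 12+9+9+9+0 = 39, with n = 5.
Posterior ∝ λ^6e^(−5λ) · λ^39e^(−5λ) = λ^45e^(−10λ), i.e. Gamma(shape=46, rate=10).
The mode of a Gamma(a, b) with a ≥ 1 (shape–rate) is (a−1)/b = 45/10 ≈ 4.500.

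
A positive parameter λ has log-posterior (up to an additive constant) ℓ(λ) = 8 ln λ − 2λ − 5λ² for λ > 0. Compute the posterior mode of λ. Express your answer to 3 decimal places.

ℓ'(λ) = 8/λ − 2 − 10λ. Setting this to zero and multiplying by λ: 10λ² + 2λ − 8 = 0.
λ = (−2 + √(2² + 4·10·8)) / (2·10) = (−2 + √324) / 20 = (−2 + 18)/20 = 4/5.
ℓ''(λ) = −8/λ² − 10 < 0, confirming a maximum.

λ̂_MAP = 0.800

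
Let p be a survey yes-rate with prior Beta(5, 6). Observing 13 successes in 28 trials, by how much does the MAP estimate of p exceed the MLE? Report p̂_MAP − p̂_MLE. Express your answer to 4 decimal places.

MAP − MLE = -0.0048

Posterior is Beta(18, 21); MAP = (18−1)/(39−2) = 17/37 ≈ 0.45946.
MLE ignores the prior: p̂_MLE = k/n = 13/28 ≈ 0.46429.
Difference = 17/37 − 13/28 = -5/1036 ≈ -0.0048.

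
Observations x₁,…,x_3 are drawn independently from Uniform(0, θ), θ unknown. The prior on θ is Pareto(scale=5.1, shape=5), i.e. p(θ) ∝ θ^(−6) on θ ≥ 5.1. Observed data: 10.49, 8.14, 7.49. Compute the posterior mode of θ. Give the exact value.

θ̂_MAP = 10.49

The Uniform(0, θ) likelihood is θ^(−n) for θ ≥ max(xᵢ), zero otherwise. Here max(xᵢ) = 10.49.
Posterior ∝ θ^(−6) · θ^(−3) = θ^(−9) on θ ≥ max(5.1, 10.49) = 10.49.
This density is strictly decreasing in θ, so the posterior mode lies at the lower boundary of the support.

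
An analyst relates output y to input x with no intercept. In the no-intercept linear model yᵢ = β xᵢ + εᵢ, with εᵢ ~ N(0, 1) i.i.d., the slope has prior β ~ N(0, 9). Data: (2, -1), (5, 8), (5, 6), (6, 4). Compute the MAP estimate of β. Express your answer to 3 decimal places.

log p(β | y) = −Σ(yᵢ − βxᵢ)²/(2·1) − β²/(2·9) + const.
Setting the derivative to zero: Σxᵢ(yᵢ − βxᵢ)/1 − β/9 = 0, so β = Σxᵢyᵢ / (Σxᵢ² + σ²/τ²).
Σxᵢyᵢ = 2·(-1) + 5·8 + 5·6 + 6·4 = 92; Σxᵢ² = 90; σ²/τ² = 1/9.
β̂_MAP = 92 / (90 + 1/9) = 92/(811/9) = 828/811 ≈ 1.021.

β̂_MAP = 1.021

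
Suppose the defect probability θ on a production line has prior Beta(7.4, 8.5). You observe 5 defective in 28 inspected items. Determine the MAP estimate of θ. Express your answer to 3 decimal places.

Prior: Beta(7.4, 8.5).
Data: 5 successes in 28 trials. The binomial likelihood contributes θ^5(1−θ)^23, so the posterior is Beta(7.4+5, 8.5+23) = Beta(12.4, 31.5).
For Beta(a, b) with a, b > 1 the mode is (a−1)/(a+b−2) = 11.4/41.9 ≈ 0.272.

θ̂_MAP = 0.272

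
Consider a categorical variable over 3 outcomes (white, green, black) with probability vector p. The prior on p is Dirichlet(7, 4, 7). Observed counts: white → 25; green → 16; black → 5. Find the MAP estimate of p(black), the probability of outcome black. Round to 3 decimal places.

MAP estimate of p(black) = 0.180

The posterior is Dirichlet(αᵢ + nᵢ) = Dirichlet(32, 20, 12).
For a Dirichlet(a₁,…,a_K) with all aᵢ > 1, the mode has j-th component (aⱼ − 1)/(Σaᵢ − K).
Here Σaᵢ = 64 and K = 3, so p(black) = (12 − 1)/(64 − 3) = 11/61 ≈ 0.180.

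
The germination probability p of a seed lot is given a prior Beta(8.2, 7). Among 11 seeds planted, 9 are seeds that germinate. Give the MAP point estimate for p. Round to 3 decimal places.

p̂_MAP = 0.669

Prior: Beta(8.2, 7).
Data: 9 successes in 11 trials. The binomial likelihood contributes p^9(1−p)^2, so the posterior is Beta(8.2+9, 7+2) = Beta(17.2, 9).
For Beta(a, b) with a, b > 1 the mode is (a−1)/(a+b−2) = 16.2/24.2 ≈ 0.669.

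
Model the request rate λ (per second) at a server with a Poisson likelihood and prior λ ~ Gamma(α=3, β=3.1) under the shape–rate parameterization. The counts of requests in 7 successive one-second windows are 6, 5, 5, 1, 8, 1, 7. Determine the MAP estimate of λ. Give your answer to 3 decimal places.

Σxᵢ = 6+5+5+1+8+1+7 = 33, with n = 7.
Posterior ∝ λ^2e^(−3.1λ) · λ^33e^(−7λ) = λ^35e^(−10.1λ), i.e. Gamma(shape=36, rate=10.1).
The mode of a Gamma(a, b) with a ≥ 1 (shape–rate) is (a−1)/b = 35/10.1 ≈ 3.465.

λ̂_MAP = 3.465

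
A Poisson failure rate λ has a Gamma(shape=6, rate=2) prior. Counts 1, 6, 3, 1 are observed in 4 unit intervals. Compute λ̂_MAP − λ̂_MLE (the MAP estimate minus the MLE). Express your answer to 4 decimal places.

MAP − MLE = -0.0833

Σxᵢ = 11. Posterior is Gamma(17, 6); MAP = (17−1)/6 = 16/6 ≈ 2.66667.
MLE = x̄ = 11/4 ≈ 2.75000.
Difference = 16/6 − 11/4 = -1/12 ≈ -0.0833.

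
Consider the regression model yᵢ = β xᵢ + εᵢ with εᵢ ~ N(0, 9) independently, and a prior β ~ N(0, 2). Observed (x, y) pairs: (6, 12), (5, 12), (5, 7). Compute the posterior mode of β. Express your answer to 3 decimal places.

β̂_MAP = 1.845

log p(β | y) = −Σ(yᵢ − βxᵢ)²/(2·9) − β²/(2·2) + const.
Setting the derivative to zero: Σxᵢ(yᵢ − βxᵢ)/9 − β/2 = 0, so β = Σxᵢyᵢ / (Σxᵢ² + σ²/τ²).
Σxᵢyᵢ = 6·12 + 5·12 + 5·7 = 167; Σxᵢ² = 86; σ²/τ² = 4.5.
β̂_MAP = 167 / (86 + 4.5) = 167/90.5 ≈ 1.845.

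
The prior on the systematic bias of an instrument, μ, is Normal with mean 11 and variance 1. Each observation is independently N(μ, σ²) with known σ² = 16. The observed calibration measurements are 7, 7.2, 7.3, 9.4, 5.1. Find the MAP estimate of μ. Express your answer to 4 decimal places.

n = 5; x̄ = (7 + 7.2 + 7.3 + 9.4 + 5.1)/5 = 36/5 = 7.2.
For a Normal prior and Normal likelihood with known variance, the posterior is Normal; its mode equals its mean, the precision-weighted average.
Prior precision 1/σ₀² = 1/1 = 1; data precision n/σ² = 5/16 = 0.3125.
μ̂ = (1·11 + 0.3125·7.2) / (1 + 0.3125) = 13.25/1.3125 = 212/21 ≈ 10.0952.

μ̂_MAP = 10.0952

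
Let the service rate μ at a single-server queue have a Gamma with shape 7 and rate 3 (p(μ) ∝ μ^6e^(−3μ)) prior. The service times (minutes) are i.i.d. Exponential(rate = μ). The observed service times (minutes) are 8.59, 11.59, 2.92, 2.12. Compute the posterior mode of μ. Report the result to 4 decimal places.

The Exponential(rate=μ) likelihood is ∝ μ^n e^(−μΣtᵢ). Here n = 4 and Σtᵢ = 8.59 + 11.59 + 2.92 + 2.12 = 25.22.
Posterior ∝ μ^6e^(−3μ) · μ^4e^(−25.22μ) = μ^10e^(−28.22μ), i.e. Gamma(11, 28.22).
Mode = (a−1)/b = 10/28.22 ≈ 0.3544.

μ̂_MAP = 0.3544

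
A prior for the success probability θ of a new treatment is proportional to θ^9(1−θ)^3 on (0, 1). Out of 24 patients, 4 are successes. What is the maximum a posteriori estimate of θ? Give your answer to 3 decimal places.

θ̂_MAP = 0.361

The prior density ∝ θ^9(1−θ)^3 is the kernel of Beta(10, 4).
Data: 4 successes in 24 trials. The binomial likelihood contributes θ^4(1−θ)^20, so the posterior is Beta(10+4, 4+20) = Beta(14, 24).
For Beta(a, b) with a, b > 1 the mode is (a−1)/(a+b−2) = 13/36 ≈ 0.361.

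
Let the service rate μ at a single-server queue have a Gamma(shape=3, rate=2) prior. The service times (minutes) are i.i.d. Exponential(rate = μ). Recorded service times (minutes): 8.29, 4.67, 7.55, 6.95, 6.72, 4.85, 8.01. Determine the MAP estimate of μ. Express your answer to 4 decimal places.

μ̂_MAP = 0.1835

The Exponential(rate=μ) likelihood is ∝ μ^n e^(−μΣtᵢ). Here n = 7 and Σtᵢ = 8.29 + 4.67 + 7.55 + 6.95 + 6.72 + 4.85 + 8.01 = 47.04.
Posterior ∝ μ^2e^(−2μ) · μ^7e^(−47.04μ) = μ^9e^(−49.04μ), i.e. Gamma(10, 49.04).
Mode = (a−1)/b = 9/49.04 ≈ 0.1835.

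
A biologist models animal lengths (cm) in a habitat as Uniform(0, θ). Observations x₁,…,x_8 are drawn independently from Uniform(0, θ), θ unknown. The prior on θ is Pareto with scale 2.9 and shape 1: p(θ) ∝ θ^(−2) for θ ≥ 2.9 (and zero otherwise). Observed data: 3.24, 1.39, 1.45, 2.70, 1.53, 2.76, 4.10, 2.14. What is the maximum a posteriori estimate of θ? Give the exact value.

θ̂_MAP = 4.10

The Uniform(0, θ) likelihood is θ^(−n) for θ ≥ max(xᵢ), zero otherwise. Here max(xᵢ) = 4.10.
Posterior ∝ θ^(−2) · θ^(−8) = θ^(−10) on θ ≥ max(2.9, 4.10) = 4.10.
This density is strictly decreasing in θ, so the posterior mode lies at the lower boundary of the support.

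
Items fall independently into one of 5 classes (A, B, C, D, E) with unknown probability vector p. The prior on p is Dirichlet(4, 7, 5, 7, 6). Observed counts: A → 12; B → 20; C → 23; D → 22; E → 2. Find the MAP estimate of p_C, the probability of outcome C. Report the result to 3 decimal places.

The posterior is Dirichlet(αᵢ + nᵢ) = Dirichlet(16, 27, 28, 29, 8).
For a Dirichlet(a₁,…,a_K) with all aᵢ > 1, the mode has j-th component (aⱼ − 1)/(Σaᵢ − K).
Here Σaᵢ = 108 and K = 5, so p_C = (28 − 1)/(108 − 5) = 27/103 ≈ 0.262.

MAP estimate of p_C = 0.262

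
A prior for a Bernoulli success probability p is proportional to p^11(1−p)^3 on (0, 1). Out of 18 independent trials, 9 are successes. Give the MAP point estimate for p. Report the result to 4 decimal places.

p̂_MAP = 0.6250

The prior density ∝ p^11(1−p)^3 is the kernel of Beta(12, 4).
Data: 9 successes in 18 trials. The binomial likelihood contributes p^9(1−p)^9, so the posterior is Beta(12+9, 4+9) = Beta(21, 13).
For Beta(a, b) with a, b > 1 the mode is (a−1)/(a+b−2) = 20/32 ≈ 0.6250.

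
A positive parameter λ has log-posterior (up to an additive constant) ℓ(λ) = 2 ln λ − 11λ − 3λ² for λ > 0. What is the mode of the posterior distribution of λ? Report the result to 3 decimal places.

ℓ'(λ) = 2/λ − 11 − 6λ. Setting this to zero and multiplying by λ: 6λ² + 11λ − 2 = 0.
λ = (−11 + √(11² + 4·6·2)) / (2·6) = (−11 + √169) / 12 = (−11 + 13)/12 = 1/6.
ℓ''(λ) = −2/λ² − 6 < 0, confirming a maximum.

λ̂_MAP = 0.167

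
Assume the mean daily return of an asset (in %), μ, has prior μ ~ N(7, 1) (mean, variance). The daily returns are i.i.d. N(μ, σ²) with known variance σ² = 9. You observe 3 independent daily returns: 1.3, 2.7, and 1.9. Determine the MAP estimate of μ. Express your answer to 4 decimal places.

μ̂_MAP = 5.7417

n = 3; x̄ = (1.3 + 2.7 + 1.9)/3 = 5.9/3 = 59/30 ≈ 1.9667.
For a Normal prior and Normal likelihood with known variance, the posterior is Normal; its mode equals its mean, the precision-weighted average.
Prior precision 1/σ₀² = 1/1 = 1; data precision n/σ² = 3/9 = 1/3.
μ̂ = (1·7 + (1/3)·(59/30)) / (1 + 1/3) = (689/90)/(4/3) = 689/120 ≈ 5.7417.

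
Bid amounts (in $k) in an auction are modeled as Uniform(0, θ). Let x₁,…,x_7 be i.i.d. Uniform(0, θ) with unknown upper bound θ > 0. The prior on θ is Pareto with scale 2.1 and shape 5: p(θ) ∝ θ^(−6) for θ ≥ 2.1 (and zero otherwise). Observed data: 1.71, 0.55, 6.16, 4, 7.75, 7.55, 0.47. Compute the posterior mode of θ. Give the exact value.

θ̂_MAP = 7.75

The Uniform(0, θ) likelihood is θ^(−n) for θ ≥ max(xᵢ), zero otherwise. Here max(xᵢ) = 7.75.
Posterior ∝ θ^(−6) · θ^(−7) = θ^(−13) on θ ≥ max(2.1, 7.75) = 7.75.
This density is strictly decreasing in θ, so the posterior mode lies at the lower boundary of the support.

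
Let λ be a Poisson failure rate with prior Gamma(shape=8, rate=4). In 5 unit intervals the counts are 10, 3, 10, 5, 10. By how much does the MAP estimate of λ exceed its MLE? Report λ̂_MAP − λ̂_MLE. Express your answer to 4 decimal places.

MAP − MLE = -2.6000

Σxᵢ = 38. Posterior is Gamma(46, 9); MAP = (46−1)/9 = 45/9 ≈ 5.00000.
MLE = x̄ = 38/5 ≈ 7.60000.
Difference = 45/9 − 38/5 = -13/5 ≈ -2.6000.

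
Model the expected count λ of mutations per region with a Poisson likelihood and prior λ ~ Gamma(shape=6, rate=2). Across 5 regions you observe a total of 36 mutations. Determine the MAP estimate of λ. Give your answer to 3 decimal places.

Σxᵢ = 36, n = 5.
Posterior ∝ λ^5e^(−2λ) · λ^36e^(−5λ) = λ^41e^(−7λ), i.e. Gamma(shape=42, rate=7).
The mode of a Gamma(a, b) with a ≥ 1 (shape–rate) is (a−1)/b = 41/7 ≈ 5.857.

λ̂_MAP = 5.857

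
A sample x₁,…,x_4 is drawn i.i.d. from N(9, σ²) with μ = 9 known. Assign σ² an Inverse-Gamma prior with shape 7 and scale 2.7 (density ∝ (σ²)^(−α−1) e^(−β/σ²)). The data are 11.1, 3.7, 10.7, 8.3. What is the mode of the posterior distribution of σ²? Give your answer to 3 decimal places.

σ̂²_MAP = 2.064

Sum of squared deviations about the known mean: SS = (11.1−9)² + (3.7−9)² + (10.7−9)² + (8.3−9)² = 35.88.
The Normal likelihood contributes (σ²)^(−n/2) exp(−SS/(2σ²)), so the posterior is Inverse-Gamma(α + n/2, β + SS/2) = Inverse-Gamma(9, 20.64).
The mode of Inverse-Gamma(a, b) is b/(a+1) = 20.64/10 ≈ 2.064.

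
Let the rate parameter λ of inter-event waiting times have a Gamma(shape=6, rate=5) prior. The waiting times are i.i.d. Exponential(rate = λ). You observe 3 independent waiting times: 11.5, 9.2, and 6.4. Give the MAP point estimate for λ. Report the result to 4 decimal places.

λ̂_MAP = 0.2492

The Exponential(rate=λ) likelihood is ∝ λ^n e^(−λΣtᵢ). Here n = 3 and Σtᵢ = 11.5 + 9.2 + 6.4 = 27.1.
Posterior ∝ λ^5e^(−5λ) · λ^3e^(−27.1λ) = λ^8e^(−32.1λ), i.e. Gamma(9, 32.1).
Mode = (a−1)/b = 8/32.1 ≈ 0.2492.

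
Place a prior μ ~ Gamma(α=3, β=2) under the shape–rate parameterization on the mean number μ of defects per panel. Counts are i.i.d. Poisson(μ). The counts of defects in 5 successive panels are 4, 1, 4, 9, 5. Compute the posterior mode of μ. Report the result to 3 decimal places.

Σxᵢ = 4+1+4+9+5 = 23, with n = 5.
Posterior ∝ μ^2e^(−2μ) · μ^23e^(−5μ) = μ^25e^(−7μ), i.e. Gamma(shape=26, rate=7).
The mode of a Gamma(a, b) with a ≥ 1 (shape–rate) is (a−1)/b = 25/7 ≈ 3.571.

μ̂_MAP = 3.571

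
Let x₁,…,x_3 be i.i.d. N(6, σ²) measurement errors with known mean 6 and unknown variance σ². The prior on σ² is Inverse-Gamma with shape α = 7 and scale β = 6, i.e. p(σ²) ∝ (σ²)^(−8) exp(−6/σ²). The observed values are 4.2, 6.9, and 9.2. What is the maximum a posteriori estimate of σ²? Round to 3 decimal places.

σ̂²_MAP = 1.384

Sum of squared deviations about the known mean: SS = (4.2−6)² + (6.9−6)² + (9.2−6)² = 14.29.
The Normal likelihood contributes (σ²)^(−n/2) exp(−SS/(2σ²)), so the posterior is Inverse-Gamma(α + n/2, β + SS/2) = Inverse-Gamma(8.5, 13.145).
The mode of Inverse-Gamma(a, b) is b/(a+1) = 13.145/9.5 ≈ 1.384.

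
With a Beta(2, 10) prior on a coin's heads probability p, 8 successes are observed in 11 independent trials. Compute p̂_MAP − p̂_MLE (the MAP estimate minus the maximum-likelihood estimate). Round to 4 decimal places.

MAP − MLE = -0.2987

Posterior is Beta(10, 13); MAP = (10−1)/(23−2) = 9/21 ≈ 0.42857.
MLE ignores the prior: p̂_MLE = k/n = 8/11 ≈ 0.72727.
Difference = 9/21 − 8/11 = -23/77 ≈ -0.2987.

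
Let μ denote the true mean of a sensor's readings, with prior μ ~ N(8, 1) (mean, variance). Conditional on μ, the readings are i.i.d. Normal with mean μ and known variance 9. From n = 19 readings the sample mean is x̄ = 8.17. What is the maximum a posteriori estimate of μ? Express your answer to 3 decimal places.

n = 19, x̄ = 8.17.
For a Normal prior and Normal likelihood with known variance, the posterior is Normal; its mode equals its mean, the precision-weighted average.
Prior precision 1/σ₀² = 1/1 = 1; data precision n/σ² = 19/9.
μ̂ = (1·8 + (19/9)·8.17) / (1 + 19/9) = (22723/900)/(28/9) = 22723/2800 ≈ 8.115.

μ̂_MAP = 8.115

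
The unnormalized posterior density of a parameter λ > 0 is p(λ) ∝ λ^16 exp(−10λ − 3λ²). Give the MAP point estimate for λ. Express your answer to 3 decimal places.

λ̂_MAP = 1.000

ℓ'(λ) = 16/λ − 10 − 6λ. Setting this to zero and multiplying by λ: 6λ² + 10λ − 16 = 0.
λ = (−10 + √(10² + 4·6·16)) / (2·6) = (−10 + √484) / 12 = (−10 + 22)/12 = 1.
ℓ''(λ) = −16/λ² − 6 < 0, confirming a maximum.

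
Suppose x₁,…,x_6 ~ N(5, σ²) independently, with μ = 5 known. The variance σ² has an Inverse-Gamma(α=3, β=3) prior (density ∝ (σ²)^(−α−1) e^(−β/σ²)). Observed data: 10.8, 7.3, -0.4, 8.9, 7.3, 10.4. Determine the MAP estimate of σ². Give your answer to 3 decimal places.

Sum of squared deviations about the known mean: SS = (10.8−5)² + (7.3−5)² + (-0.4−5)² + (8.9−5)² + (7.3−5)² + (10.4−5)² = 117.75.
The Normal likelihood contributes (σ²)^(−n/2) exp(−SS/(2σ²)), so the posterior is Inverse-Gamma(α + n/2, β + SS/2) = Inverse-Gamma(6, 61.875).
The mode of Inverse-Gamma(a, b) is b/(a+1) = 61.875/7 ≈ 8.839.

σ̂²_MAP = 8.839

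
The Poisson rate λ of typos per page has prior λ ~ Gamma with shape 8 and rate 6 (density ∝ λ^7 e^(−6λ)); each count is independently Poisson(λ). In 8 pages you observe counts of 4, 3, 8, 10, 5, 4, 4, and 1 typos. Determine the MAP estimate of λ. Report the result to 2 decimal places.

Σxᵢ = 4+3+8+10+5+4+4+1 = 39, with n = 8.
Posterior ∝ λ^7e^(−6λ) · λ^39e^(−8λ) = λ^46e^(−14λ), i.e. Gamma(shape=47, rate=14).
The mode of a Gamma(a, b) with a ≥ 1 (shape–rate) is (a−1)/b = 46/14 ≈ 3.29.

λ̂_MAP = 3.29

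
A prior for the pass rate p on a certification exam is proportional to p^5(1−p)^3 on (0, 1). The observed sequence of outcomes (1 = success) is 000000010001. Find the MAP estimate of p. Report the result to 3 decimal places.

p̂_MAP = 0.350

The prior density ∝ p^5(1−p)^3 is the kernel of Beta(6, 4).
Data: 2 successes in 12 trials (from the sequence). The binomial likelihood contributes p^2(1−p)^10, so the posterior is Beta(6+2, 4+10) = Beta(8, 14).
For Beta(a, b) with a, b > 1 the mode is (a−1)/(a+b−2) = 7/20 ≈ 0.350.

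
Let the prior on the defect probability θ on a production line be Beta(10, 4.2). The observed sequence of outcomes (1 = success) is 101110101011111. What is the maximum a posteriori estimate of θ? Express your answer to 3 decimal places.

θ̂_MAP = 0.735

Prior: Beta(10, 4.2).
Data: 11 successes in 15 trials (from the sequence). The binomial likelihood contributes θ^11(1−θ)^4, so the posterior is Beta(10+11, 4.2+4) = Beta(21, 8.2).
For Beta(a, b) with a, b > 1 the mode is (a−1)/(a+b−2) = 20/27.2 ≈ 0.735.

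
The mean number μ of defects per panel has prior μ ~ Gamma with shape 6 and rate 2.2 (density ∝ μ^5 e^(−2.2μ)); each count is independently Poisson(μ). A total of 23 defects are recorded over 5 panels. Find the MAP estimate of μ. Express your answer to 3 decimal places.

Σxᵢ = 23, n = 5.
Posterior ∝ μ^5e^(−2.2μ) · μ^23e^(−5μ) = μ^28e^(−7.2μ), i.e. Gamma(shape=29, rate=7.2).
The mode of a Gamma(a, b) with a ≥ 1 (shape–rate) is (a−1)/b = 28/7.2 ≈ 3.889.

μ̂_MAP = 3.889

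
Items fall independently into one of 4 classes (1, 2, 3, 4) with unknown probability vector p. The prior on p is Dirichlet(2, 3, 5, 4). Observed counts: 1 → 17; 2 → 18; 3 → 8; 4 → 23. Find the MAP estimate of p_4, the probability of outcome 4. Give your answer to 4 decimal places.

MAP estimate: 0.3421

The posterior is Dirichlet(αᵢ + nᵢ) = Dirichlet(19, 21, 13, 27).
For a Dirichlet(a₁,…,a_K) with all aᵢ > 1, the mode has j-th component (aⱼ − 1)/(Σaᵢ − K).
Here Σaᵢ = 80 and K = 4, so p_4 = (27 − 1)/(80 − 4) = 26/76 ≈ 0.3421.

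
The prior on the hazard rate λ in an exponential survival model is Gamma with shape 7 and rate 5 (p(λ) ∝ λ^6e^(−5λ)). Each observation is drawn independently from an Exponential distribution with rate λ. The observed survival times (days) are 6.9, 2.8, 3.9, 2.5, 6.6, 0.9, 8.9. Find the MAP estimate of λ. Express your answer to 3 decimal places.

The Exponential(rate=λ) likelihood is ∝ λ^n e^(−λΣtᵢ). Here n = 7 and Σtᵢ = 6.9 + 2.8 + 3.9 + 2.5 + 6.6 + 0.9 + 8.9 = 32.5.
Posterior ∝ λ^6e^(−5λ) · λ^7e^(−32.5λ) = λ^13e^(−37.5λ), i.e. Gamma(14, 37.5).
Mode = (a−1)/b = 13/37.5 ≈ 0.347.

λ̂_MAP = 0.347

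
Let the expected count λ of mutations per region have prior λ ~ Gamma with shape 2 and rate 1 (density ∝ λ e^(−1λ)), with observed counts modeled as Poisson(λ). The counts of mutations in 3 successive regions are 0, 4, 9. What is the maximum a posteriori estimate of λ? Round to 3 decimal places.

Σxᵢ = 0+4+9 = 13, with n = 3.
Posterior ∝ λe^(−1λ) · λ^13e^(−3λ) = λ^14e^(−4λ), i.e. Gamma(shape=15, rate=4).
The mode of a Gamma(a, b) with a ≥ 1 (shape–rate) is (a−1)/b = 14/4 ≈ 3.500.

λ̂_MAP = 3.500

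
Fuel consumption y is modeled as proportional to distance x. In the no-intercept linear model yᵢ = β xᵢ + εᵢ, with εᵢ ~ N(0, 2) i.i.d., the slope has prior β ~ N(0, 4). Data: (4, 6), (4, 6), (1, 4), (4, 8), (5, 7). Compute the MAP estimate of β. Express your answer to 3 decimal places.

log p(β | y) = −Σ(yᵢ − βxᵢ)²/(2·2) − β²/(2·4) + const.
Setting the derivative to zero: Σxᵢ(yᵢ − βxᵢ)/2 − β/4 = 0, so β = Σxᵢyᵢ / (Σxᵢ² + σ²/τ²).
Σxᵢyᵢ = 4·6 + 4·6 + 1·4 + 4·8 + 5·7 = 119; Σxᵢ² = 74; σ²/τ² = 0.5.
β̂_MAP = 119 / (74 + 0.5) = 119/74.5 ≈ 1.597.

β̂_MAP = 1.597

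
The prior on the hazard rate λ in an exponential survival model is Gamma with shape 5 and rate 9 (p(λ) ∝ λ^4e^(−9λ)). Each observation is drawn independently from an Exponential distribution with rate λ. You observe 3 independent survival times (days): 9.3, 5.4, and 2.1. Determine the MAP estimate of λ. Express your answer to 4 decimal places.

The Exponential(rate=λ) likelihood is ∝ λ^n e^(−λΣtᵢ). Here n = 3 and Σtᵢ = 9.3 + 5.4 + 2.1 = 16.8.
Posterior ∝ λ^4e^(−9λ) · λ^3e^(−16.8λ) = λ^7e^(−25.8λ), i.e. Gamma(8, 25.8).
Mode = (a−1)/b = 7/25.8 ≈ 0.2713.

λ̂_MAP = 0.2713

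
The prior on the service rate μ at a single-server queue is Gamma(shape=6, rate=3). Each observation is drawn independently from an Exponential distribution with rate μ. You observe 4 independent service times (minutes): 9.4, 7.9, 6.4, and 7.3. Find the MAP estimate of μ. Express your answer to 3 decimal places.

The Exponential(rate=μ) likelihood is ∝ μ^n e^(−μΣtᵢ). Here n = 4 and Σtᵢ = 9.4 + 7.9 + 6.4 + 7.3 = 31.
Posterior ∝ μ^5e^(−3μ) · μ^4e^(−31μ) = μ^9e^(−34μ), i.e. Gamma(10, 34).
Mode = (a−1)/b = 9/34 ≈ 0.265.

μ̂_MAP = 0.265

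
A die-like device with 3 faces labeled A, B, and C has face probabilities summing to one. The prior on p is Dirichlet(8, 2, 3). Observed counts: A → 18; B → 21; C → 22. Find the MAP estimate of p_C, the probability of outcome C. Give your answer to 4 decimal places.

The posterior is Dirichlet(αᵢ + nᵢ) = Dirichlet(26, 23, 25).
For a Dirichlet(a₁,…,a_K) with all aᵢ > 1, the mode has j-th component (aⱼ − 1)/(Σaᵢ − K).
Here Σaᵢ = 74 and K = 3, so p_C = (25 − 1)/(74 − 3) = 24/71 ≈ 0.3380.

MAP estimate of p_C = 0.3380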